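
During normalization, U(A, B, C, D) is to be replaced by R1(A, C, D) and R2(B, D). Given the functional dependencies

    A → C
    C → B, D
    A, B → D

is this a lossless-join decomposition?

No

Common attributes: R1 ∩ R2 = {D}.
No dependency enlarges {D}, so (D)⁺ = {D}.
The closure contains neither all of R1 = {A, C, D} nor all of R2 = {B, D}, so the common attributes are not a superkey of either fragment. The join is lossy.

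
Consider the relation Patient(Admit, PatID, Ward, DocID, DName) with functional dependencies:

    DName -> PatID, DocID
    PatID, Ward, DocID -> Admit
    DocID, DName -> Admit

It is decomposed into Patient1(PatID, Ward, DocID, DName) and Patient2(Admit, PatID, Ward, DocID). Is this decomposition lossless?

Yes

Common attributes: Patient1 ∩ Patient2 = {PatID, Ward, DocID}.
Closure of {PatID, Ward, DocID}: PatID, Ward, DocID → Admit applies, adding Admit. So (PatID, Ward, DocID)⁺ = {Admit, PatID, Ward, DocID}.
This closure contains every attribute of Patient2, so Patient1 ∩ Patient2 → Patient2. The join is lossless.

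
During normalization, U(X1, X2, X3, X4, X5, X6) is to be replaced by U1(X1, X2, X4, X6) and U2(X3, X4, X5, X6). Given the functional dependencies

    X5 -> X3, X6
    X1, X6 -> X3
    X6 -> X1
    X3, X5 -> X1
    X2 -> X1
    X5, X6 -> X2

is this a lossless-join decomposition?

No

Common attributes: U1 ∩ U2 = {X4, X6}.
Closure of {X4, X6}: X6 → X1 applies, adding X1; X1, X6 → X3 applies, adding X3. So (X4, X6)⁺ = {X1, X3, X4, X6}.
The closure contains neither all of U1 = {X1, X2, X4, X6} nor all of U2 = {X3, X4, X5, X6}, so the common attributes are not a superkey of either fragment. The join is lossy.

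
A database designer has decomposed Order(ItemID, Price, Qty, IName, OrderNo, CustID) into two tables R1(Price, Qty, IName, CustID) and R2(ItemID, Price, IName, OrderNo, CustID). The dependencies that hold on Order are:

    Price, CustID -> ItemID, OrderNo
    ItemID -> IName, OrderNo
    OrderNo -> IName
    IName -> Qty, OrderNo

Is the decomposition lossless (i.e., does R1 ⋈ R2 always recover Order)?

Yes

Common attributes: R1 ∩ R2 = {Price, IName, CustID}.
Closure of {Price, IName, CustID}: Price, CustID → ItemID, OrderNo applies, adding ItemID, OrderNo; IName → Qty, OrderNo applies, adding Qty. So (Price, IName, CustID)⁺ = {ItemID, Price, Qty, IName, OrderNo, CustID}.
This closure contains every attribute of R1, so R1 ∩ R2 → R1. The join is lossless.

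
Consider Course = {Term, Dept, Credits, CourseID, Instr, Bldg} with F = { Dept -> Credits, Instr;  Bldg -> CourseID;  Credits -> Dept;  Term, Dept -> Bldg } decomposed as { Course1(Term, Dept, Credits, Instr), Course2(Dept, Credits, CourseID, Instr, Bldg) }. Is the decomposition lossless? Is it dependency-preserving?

Lossless test: (Dept, Credits, Instr)⁺ = {Dept, Credits, Instr}, which is a superkey of neither fragment — lossy.
Dependency preservation: the restricted closure of {Term, Dept} across the fragments never reaches {Bldg}, so Term, Dept → Bldg cannot be enforced without a join — not preserved.

lossy and not dependency-preserving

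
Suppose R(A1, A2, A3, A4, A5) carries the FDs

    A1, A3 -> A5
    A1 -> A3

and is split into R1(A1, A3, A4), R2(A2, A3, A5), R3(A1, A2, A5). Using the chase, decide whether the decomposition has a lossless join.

Chase test. Columns are A1, A2, A3, A4, A5; row i has aⱼ where attribute j ∈ Ri, else bᵢⱼ.
Initial tableau (one row per fragment):
  row 1: a1 b12 a3 a4 b15
  row 2: b21 a2 a3 b24 a5
  row 3: a1 a2 b33 b34 a5
Rows 1 and 3 agree on A1; apply A1→A3 and equate their A3 entries.
Rows 1 and 3 agree on A1, A3; apply A1, A3→A5 and equate their A5 entries.
No row becomes fully distinguished — the join is lossy.

No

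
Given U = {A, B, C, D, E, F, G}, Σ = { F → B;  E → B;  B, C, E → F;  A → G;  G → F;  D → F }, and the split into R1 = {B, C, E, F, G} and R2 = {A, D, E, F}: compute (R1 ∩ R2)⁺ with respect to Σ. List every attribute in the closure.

B, E, F

R1 ∩ R2 = {E, F}.
F → B applies, adding B
Closure: {B, E, F}.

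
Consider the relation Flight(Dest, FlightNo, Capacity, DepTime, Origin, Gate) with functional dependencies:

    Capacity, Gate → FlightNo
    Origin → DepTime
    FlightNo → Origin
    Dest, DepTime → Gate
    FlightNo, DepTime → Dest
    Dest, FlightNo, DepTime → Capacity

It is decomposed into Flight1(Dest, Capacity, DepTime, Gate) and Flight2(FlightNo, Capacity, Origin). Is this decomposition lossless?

Common attributes: Flight1 ∩ Flight2 = {Capacity}.
No dependency enlarges {Capacity}, so (Capacity)⁺ = {Capacity}.
The closure contains neither all of Flight1 = {Dest, Capacity, DepTime, Gate} nor all of Flight2 = {FlightNo, Capacity, Origin}, so the common attributes are not a superkey of either fragment. The join is lossy.

No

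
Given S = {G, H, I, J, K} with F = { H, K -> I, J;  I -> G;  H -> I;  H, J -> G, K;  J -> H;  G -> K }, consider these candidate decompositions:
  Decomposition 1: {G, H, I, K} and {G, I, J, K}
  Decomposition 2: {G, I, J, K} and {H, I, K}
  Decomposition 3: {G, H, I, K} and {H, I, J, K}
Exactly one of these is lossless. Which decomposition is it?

Decomposition 3

Decomposition 1: common = {G, I, K}, closure = {G, I, K} → lossy.
Decomposition 2: common = {I, K}, closure = {G, I, K} → lossy.
Decomposition 3: common = {H, I, K}, closure = {G, H, I, J, K} → lossless.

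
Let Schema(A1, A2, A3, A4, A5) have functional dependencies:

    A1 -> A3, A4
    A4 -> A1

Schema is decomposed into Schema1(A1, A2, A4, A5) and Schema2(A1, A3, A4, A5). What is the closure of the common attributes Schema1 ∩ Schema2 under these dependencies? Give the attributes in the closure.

Schema1 ∩ Schema2 = {A1, A4, A5}.
A1 → A3, A4 applies, adding A3
Closure: {A1, A3, A4, A5}.

A1, A3, A4, A5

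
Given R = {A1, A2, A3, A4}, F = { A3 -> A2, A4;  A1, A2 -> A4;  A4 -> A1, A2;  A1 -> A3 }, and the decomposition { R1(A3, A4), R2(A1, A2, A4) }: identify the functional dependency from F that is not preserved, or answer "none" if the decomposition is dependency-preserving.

none

A3 → A2, A4: restricted closure across fragments reaches A2, A4.
A1, A2 → A4 lies within R2.
A4 → A1, A2 lies within R2.
A1 → A3: restricted closure across fragments reaches A3.
Every dependency is enforceable on the fragments, so the decomposition is dependency-preserving.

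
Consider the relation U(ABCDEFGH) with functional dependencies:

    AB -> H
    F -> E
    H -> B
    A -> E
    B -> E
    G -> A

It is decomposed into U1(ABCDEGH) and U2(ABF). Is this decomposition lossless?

No

Common attributes: U1 ∩ U2 = {AB}.
Closure of {AB}: AB → H applies, adding H; A → E applies, adding E. So (AB)⁺ = {ABEH}.
The closure contains neither all of U1 = {ABCDEGH} nor all of U2 = {ABF}, so the common attributes are not a superkey of either fragment. The join is lossy.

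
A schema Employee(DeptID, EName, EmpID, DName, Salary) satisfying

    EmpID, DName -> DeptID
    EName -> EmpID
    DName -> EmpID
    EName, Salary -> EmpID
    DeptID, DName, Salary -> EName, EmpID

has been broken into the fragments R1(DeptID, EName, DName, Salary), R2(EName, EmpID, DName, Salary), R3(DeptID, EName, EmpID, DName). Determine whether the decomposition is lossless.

Chase test. Columns are DeptID, EName, EmpID, DName, Salary; row i has aⱼ where attribute j ∈ Ri, else bᵢⱼ.
Initial tableau (one row per fragment):
  row 1: a1 a2 b13 a4 a5
  row 2: b21 a2 a3 a4 a5
  row 3: a1 a2 a3 a4 b35
Rows 2 and 3 agree on EmpID, DName; apply EmpID, DName→DeptID and equate their DeptID entries.
Rows 1 and 2 agree on EName; apply EName→EmpID and equate their EmpID entries.
Row 1 is now all distinguished symbols — the join is lossless.

Yes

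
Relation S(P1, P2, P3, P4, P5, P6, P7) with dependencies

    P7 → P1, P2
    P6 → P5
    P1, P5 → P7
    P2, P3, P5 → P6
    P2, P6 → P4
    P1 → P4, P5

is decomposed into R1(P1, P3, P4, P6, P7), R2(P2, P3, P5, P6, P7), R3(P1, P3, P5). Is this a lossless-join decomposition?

Yes

Chase test. Columns are P1, P2, P3, P4, P5, P6, P7; row i has aⱼ where attribute j ∈ Ri, else bᵢⱼ.
Initial tableau (one row per fragment):
  row 1: a1 b12 a3 a4 b15 a6 a7
  row 2: b21 a2 a3 b24 a5 a6 a7
  row 3: a1 b32 a3 b34 a5 b36 b37
Rows 1 and 2 agree on P7; apply P7→P1, P2 and equate their P1, P2 entries.
Rows 1 and 2 agree on P6; apply P6→P5 and equate their P5 entries.
Rows 1 and 3 agree on P1, P5; apply P1, P5→P7 and equate their P7 entries.
Rows 1 and 2 agree on P2, P6; apply P2, P6→P4 and equate their P4 entries.
Rows 1 and 3 agree on P1; apply P1→P4, P5 and equate their P4, P5 entries.
Rows 1 and 3 agree on P7; apply P7→P1, P2 and equate their P1, P2 entries.
Rows 1 and 3 agree on P2, P3, P5; apply P2, P3, P5→P6 and equate their P6 entries.
Row 1 is now all distinguished symbols — the join is lossless.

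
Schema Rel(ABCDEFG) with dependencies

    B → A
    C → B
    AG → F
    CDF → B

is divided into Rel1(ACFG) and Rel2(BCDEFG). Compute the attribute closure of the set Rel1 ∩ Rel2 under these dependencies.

Rel1 ∩ Rel2 = {CFG}.
C → B applies, adding B
B → A applies, adding A
Closure: {ABCFG}.

ABCFG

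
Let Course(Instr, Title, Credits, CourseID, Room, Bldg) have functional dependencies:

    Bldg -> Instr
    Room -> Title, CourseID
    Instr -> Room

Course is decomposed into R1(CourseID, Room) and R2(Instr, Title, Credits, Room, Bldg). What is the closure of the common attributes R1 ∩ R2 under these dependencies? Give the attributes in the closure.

R1 ∩ R2 = {Room}.
Room → Title, CourseID applies, adding Title, CourseID
Closure: {Title, CourseID, Room}.

Title, CourseID, Room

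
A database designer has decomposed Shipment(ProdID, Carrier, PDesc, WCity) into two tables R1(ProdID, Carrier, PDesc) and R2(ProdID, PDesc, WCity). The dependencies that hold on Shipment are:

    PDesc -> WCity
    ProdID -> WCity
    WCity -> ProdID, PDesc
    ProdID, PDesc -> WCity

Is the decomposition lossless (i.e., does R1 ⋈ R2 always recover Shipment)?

Yes

Common attributes: R1 ∩ R2 = {ProdID, PDesc}.
Closure of {ProdID, PDesc}: PDesc → WCity applies, adding WCity. So (ProdID, PDesc)⁺ = {ProdID, PDesc, WCity}.
This closure contains every attribute of R2, so R1 ∩ R2 → R2. The join is lossless.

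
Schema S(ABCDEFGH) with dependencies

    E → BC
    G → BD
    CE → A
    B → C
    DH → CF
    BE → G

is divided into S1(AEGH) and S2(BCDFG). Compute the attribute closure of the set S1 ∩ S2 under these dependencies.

S1 ∩ S2 = {G}.
G → BD applies, adding BD
B → C applies, adding C
Closure: {BCDG}.

BCDG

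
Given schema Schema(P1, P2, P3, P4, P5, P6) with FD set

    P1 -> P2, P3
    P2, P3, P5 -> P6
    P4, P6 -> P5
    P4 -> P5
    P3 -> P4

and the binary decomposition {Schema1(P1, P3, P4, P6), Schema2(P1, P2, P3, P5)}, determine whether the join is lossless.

Common attributes: Schema1 ∩ Schema2 = {P1, P3}.
Closure of {P1, P3}: P1 → P2, P3 applies, adding P2; P3 → P4 applies, adding P4; P4 → P5 applies, adding P5; P2, P3, P5 → P6 applies, adding P6. So (P1, P3)⁺ = {P1, P2, P3, P4, P5, P6}.
This closure contains every attribute of Schema1, so Schema1 ∩ Schema2 → Schema1. The join is lossless.

Yes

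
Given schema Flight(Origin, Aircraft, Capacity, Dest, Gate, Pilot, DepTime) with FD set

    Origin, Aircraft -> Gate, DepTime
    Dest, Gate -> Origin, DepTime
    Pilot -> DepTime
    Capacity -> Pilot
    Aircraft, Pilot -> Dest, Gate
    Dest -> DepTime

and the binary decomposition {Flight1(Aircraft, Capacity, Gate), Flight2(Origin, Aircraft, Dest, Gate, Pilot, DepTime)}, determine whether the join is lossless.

No

Common attributes: Flight1 ∩ Flight2 = {Aircraft, Gate}.
No dependency enlarges {Aircraft, Gate}, so (Aircraft, Gate)⁺ = {Aircraft, Gate}.
The closure contains neither all of Flight1 = {Aircraft, Capacity, Gate} nor all of Flight2 = {Origin, Aircraft, Dest, Gate, Pilot, DepTime}, so the common attributes are not a superkey of either fragment. The join is lossy.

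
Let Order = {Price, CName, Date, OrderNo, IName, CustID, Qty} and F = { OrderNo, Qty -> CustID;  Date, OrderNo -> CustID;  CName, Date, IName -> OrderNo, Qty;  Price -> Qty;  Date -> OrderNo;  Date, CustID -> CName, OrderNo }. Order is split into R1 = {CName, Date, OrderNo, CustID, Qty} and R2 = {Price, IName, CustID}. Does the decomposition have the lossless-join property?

No

Common attributes: R1 ∩ R2 = {CustID}.
No dependency enlarges {CustID}, so (CustID)⁺ = {CustID}.
The closure contains neither all of R1 = {CName, Date, OrderNo, CustID, Qty} nor all of R2 = {Price, IName, CustID}, so the common attributes are not a superkey of either fragment. The join is lossy.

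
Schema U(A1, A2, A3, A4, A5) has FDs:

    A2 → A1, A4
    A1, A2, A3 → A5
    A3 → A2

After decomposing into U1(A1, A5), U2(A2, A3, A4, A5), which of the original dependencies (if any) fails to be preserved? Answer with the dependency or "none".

A2 → A1, A4

Check A2 → A1, A4: no single fragment contains all of {A1, A2, A4}, and the restricted closure of {A2} across the fragments never reaches {A1, A4}.
A1, A2, A3 → A5 is preserved.
A3 → A2 is preserved.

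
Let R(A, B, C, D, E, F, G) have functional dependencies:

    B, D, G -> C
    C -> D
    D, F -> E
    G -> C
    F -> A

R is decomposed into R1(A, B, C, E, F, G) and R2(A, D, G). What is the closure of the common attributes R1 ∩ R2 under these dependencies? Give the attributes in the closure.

R1 ∩ R2 = {A, G}.
G → C applies, adding C
C → D applies, adding D
Closure: {A, C, D, G}.

A, C, D, G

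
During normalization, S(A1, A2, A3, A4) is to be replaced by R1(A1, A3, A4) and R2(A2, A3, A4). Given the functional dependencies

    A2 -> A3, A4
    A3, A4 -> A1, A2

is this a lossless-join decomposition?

Common attributes: R1 ∩ R2 = {A3, A4}.
Closure of {A3, A4}: A3, A4 → A1, A2 applies, adding A1, A2. So (A3, A4)⁺ = {A1, A2, A3, A4}.
This closure contains every attribute of R1, so R1 ∩ R2 → R1. The join is lossless.

Yes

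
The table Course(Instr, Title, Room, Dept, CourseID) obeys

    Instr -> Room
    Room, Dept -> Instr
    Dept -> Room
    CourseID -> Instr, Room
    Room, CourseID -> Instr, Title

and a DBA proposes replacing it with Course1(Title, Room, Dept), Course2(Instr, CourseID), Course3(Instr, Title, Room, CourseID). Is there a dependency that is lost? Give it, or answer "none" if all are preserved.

Room, Dept -> Instr

Check Room, Dept → Instr: no single fragment contains all of {Instr, Room, Dept}, and the restricted closure of {Room, Dept} across the fragments never reaches {Instr}.
Instr → Room is preserved.
Dept → Room is preserved.
CourseID → Instr, Room is preserved.
Room, CourseID → Instr, Title is preserved.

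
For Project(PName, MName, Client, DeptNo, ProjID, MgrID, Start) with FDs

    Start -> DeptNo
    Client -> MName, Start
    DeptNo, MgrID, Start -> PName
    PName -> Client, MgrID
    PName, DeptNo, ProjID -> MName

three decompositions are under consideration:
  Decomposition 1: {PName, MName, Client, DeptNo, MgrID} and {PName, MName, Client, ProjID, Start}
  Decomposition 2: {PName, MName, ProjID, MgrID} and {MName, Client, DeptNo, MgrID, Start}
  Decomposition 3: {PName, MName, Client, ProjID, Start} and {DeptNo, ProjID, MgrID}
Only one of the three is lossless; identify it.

Decomposition 1: common = {PName, MName, Client}, closure = {PName, MName, Client, DeptNo, MgrID, Start} → lossless.
Decomposition 2: common = {MName, MgrID}, closure = {MName, MgrID} → lossy.
Decomposition 3: common = {ProjID}, closure = {ProjID} → lossy.

Decomposition 1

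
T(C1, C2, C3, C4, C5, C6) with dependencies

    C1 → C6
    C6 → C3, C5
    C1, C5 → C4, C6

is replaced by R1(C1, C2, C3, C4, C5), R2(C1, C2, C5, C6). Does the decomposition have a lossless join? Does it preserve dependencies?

lossless but not dependency-preserving

Lossless test: (C1, C2, C5)⁺ = {C1, C2, C3, C4, C5, C6}, which contains all of one fragment — lossless.
Dependency preservation: the restricted closure of {C6} across the fragments never reaches {C3, C5}, so C6 → C3, C5 cannot be enforced without a join — not preserved.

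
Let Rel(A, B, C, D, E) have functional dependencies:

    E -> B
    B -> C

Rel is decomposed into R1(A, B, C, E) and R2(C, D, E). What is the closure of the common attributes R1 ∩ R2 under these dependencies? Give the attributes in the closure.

B, C, E

R1 ∩ R2 = {C, E}.
E → B applies, adding B
Closure: {B, C, E}.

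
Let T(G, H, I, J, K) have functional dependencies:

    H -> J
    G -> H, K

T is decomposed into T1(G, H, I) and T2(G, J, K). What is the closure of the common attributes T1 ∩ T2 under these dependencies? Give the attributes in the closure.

T1 ∩ T2 = {G}.
G → H, K applies, adding H, K
H → J applies, adding J
Closure: {G, H, J, K}.

G, H, J, K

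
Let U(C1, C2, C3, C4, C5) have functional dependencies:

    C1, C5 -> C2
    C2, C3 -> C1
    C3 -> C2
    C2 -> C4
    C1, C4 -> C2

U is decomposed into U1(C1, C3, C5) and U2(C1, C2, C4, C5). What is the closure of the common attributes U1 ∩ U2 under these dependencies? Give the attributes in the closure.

C1, C2, C4, C5

U1 ∩ U2 = {C1, C5}.
C1, C5 → C2 applies, adding C2
C2 → C4 applies, adding C4
Closure: {C1, C2, C4, C5}.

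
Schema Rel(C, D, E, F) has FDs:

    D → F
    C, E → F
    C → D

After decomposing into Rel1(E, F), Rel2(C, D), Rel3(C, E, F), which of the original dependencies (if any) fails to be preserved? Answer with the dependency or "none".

Check D → F: no single fragment contains all of {D, F}, and the restricted closure of {D} across the fragments never reaches {F}.
C, E → F is preserved.
C → D is preserved.

D → F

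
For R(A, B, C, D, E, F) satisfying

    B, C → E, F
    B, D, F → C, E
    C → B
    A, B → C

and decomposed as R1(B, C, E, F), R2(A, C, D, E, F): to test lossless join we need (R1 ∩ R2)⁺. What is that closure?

B, C, E, F

R1 ∩ R2 = {C, E, F}.
C → B applies, adding B
Closure: {B, C, E, F}.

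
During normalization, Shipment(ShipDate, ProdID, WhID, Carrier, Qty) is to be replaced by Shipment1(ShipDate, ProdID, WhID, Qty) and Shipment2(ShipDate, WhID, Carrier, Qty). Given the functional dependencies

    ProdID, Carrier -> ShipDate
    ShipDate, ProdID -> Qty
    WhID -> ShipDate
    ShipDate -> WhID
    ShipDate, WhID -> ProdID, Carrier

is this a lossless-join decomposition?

Common attributes: Shipment1 ∩ Shipment2 = {ShipDate, WhID, Qty}.
Closure of {ShipDate, WhID, Qty}: ShipDate, WhID → ProdID, Carrier applies, adding ProdID, Carrier. So (ShipDate, WhID, Qty)⁺ = {ShipDate, ProdID, WhID, Carrier, Qty}.
This closure contains every attribute of Shipment1, so Shipment1 ∩ Shipment2 → Shipment1. The join is lossless.

Yes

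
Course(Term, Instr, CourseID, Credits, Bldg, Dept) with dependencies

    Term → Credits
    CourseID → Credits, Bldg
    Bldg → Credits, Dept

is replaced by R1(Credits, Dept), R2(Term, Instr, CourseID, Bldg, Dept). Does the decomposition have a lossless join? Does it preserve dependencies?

Lossless test: (Dept)⁺ = {Dept}, which is a superkey of neither fragment — lossy.
Dependency preservation: the restricted closure of {Term} across the fragments never reaches {Credits}, so Term → Credits cannot be enforced without a join — not preserved.

lossy and not dependency-preserving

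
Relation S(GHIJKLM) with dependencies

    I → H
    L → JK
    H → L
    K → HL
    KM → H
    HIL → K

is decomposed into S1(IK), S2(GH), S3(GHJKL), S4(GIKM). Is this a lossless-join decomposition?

Chase test. Columns are GHIJKLM; row i has aⱼ where attribute j ∈ Si, else bᵢⱼ.
Initial tableau (one row per fragment):
  row 1: b11 b12 a3 b14 a5 b16 b17
  row 2: a1 a2 b23 b24 b25 b26 b27
  row 3: a1 a2 b33 a4 a5 a6 b37
  row 4: a1 b42 a3 b44 a5 b46 a7
Rows 1 and 4 agree on I; apply I→H and equate their H entries.
Rows 1 and 4 agree on H; apply H→L and equate their L entries.
Rows 2 and 3 agree on H; apply H→L and equate their L entries.
Rows 1 and 3 agree on K; apply K→HL and equate their HL entries.
Rows 1 and 2 agree on L; apply L→JK and equate their JK entries.
Rows 1 and 3 agree on L; apply L→JK and equate their JK entries.
Rows 1 and 4 agree on L; apply L→JK and equate their JK entries.
Row 4 is now all distinguished symbols — the join is lossless.

Yes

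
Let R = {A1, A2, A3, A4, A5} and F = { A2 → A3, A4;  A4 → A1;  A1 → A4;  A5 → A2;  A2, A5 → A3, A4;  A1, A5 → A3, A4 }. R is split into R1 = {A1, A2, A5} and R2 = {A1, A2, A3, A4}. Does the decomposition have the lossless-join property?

Yes

Common attributes: R1 ∩ R2 = {A1, A2}.
Closure of {A1, A2}: A2 → A3, A4 applies, adding A3, A4. So (A1, A2)⁺ = {A1, A2, A3, A4}.
This closure contains every attribute of R2, so R1 ∩ R2 → R2. The join is lossless.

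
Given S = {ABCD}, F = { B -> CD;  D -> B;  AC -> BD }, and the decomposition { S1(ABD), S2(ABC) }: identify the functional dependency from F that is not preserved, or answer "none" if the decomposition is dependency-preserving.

B → CD: restricted closure across fragments reaches CD.
D → B lies within S1.
AC → BD: restricted closure across fragments reaches BD.
Every dependency is enforceable on the fragments, so the decomposition is dependency-preserving.

none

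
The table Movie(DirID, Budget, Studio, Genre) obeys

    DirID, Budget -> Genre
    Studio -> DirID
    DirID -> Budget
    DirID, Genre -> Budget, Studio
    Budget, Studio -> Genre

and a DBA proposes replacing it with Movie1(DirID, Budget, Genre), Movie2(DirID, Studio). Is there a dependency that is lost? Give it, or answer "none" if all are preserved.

DirID, Budget → Genre lies within Movie1.
Studio → DirID lies within Movie2.
DirID → Budget lies within Movie1.
DirID, Genre → Budget, Studio: restricted closure across fragments reaches Budget, Studio.
Budget, Studio → Genre: restricted closure across fragments reaches Genre.
Every dependency is enforceable on the fragments, so the decomposition is dependency-preserving.

none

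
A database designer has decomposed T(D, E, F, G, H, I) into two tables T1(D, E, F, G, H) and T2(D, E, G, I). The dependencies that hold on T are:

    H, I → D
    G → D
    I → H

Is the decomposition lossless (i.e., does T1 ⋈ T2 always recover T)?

No

Common attributes: T1 ∩ T2 = {D, E, G}.
No dependency enlarges {D, E, G}, so (D, E, G)⁺ = {D, E, G}.
The closure contains neither all of T1 = {D, E, F, G, H} nor all of T2 = {D, E, G, I}, so the common attributes are not a superkey of either fragment. The join is lossy.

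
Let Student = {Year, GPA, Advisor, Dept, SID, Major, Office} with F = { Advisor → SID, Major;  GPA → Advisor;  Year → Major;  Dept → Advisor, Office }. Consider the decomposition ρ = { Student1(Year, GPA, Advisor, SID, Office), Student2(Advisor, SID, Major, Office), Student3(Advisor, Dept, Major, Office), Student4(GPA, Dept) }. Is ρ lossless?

No

Chase test. Columns are Year, GPA, Advisor, Dept, SID, Major, Office; row i has aⱼ where attribute j ∈ Studenti, else bᵢⱼ.
Initial tableau (one row per fragment):
  row 1: a1 a2 a3 b14 a5 b16 a7
  row 2: b21 b22 a3 b24 a5 a6 a7
  row 3: b31 b32 a3 a4 b35 a6 a7
  row 4: b41 a2 b43 a4 b45 b46 b47
Rows 1 and 2 agree on Advisor; apply Advisor→SID, Major and equate their SID, Major entries.
Rows 1 and 3 agree on Advisor; apply Advisor→SID, Major and equate their SID, Major entries.
Rows 1 and 4 agree on GPA; apply GPA→Advisor and equate their Advisor entries.
Rows 3 and 4 agree on Dept; apply Dept→Advisor, Office and equate their Advisor, Office entries.
Rows 1 and 4 agree on Advisor; apply Advisor→SID, Major and equate their SID, Major entries.
No row becomes fully distinguished — the join is lossy.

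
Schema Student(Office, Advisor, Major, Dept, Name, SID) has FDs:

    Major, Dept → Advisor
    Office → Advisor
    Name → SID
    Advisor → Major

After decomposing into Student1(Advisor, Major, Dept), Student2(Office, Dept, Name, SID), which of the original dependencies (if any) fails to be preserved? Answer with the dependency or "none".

Office → Advisor

Check Office → Advisor: no single fragment contains all of {Office, Advisor}, and the restricted closure of {Office} across the fragments never reaches {Advisor}.
Major, Dept → Advisor is preserved.
Name → SID is preserved.
Advisor → Major is preserved.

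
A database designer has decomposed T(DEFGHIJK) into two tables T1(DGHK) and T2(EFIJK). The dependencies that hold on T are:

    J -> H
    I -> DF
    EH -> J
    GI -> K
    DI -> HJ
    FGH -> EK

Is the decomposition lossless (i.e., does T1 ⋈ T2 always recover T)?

No

Common attributes: T1 ∩ T2 = {K}.
No dependency enlarges {K}, so (K)⁺ = {K}.
The closure contains neither all of T1 = {DGHK} nor all of T2 = {EFIJK}, so the common attributes are not a superkey of either fragment. The join is lossy.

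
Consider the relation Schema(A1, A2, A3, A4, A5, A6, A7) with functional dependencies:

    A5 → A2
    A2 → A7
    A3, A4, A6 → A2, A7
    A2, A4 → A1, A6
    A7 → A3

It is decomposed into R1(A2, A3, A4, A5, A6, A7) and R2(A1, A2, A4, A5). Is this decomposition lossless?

Yes

Common attributes: R1 ∩ R2 = {A2, A4, A5}.
Closure of {A2, A4, A5}: A2 → A7 applies, adding A7; A2, A4 → A1, A6 applies, adding A1, A6; A7 → A3 applies, adding A3. So (A2, A4, A5)⁺ = {A1, A2, A3, A4, A5, A6, A7}.
This closure contains every attribute of R1, so R1 ∩ R2 → R1. The join is lossless.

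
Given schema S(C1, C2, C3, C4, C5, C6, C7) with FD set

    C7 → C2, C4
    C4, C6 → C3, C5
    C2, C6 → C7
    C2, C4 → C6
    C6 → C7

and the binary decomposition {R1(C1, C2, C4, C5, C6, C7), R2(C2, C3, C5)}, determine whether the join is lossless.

Common attributes: R1 ∩ R2 = {C2, C5}.
No dependency enlarges {C2, C5}, so (C2, C5)⁺ = {C2, C5}.
The closure contains neither all of R1 = {C1, C2, C4, C5, C6, C7} nor all of R2 = {C2, C3, C5}, so the common attributes are not a superkey of either fragment. The join is lossy.

No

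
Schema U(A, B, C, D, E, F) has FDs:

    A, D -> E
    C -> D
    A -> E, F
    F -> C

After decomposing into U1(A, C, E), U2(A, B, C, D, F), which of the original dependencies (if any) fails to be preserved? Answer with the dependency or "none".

none

A, D → E: restricted closure across fragments reaches E.
C → D lies within U2.
A → E, F: restricted closure across fragments reaches E, F.
F → C lies within U2.
Every dependency is enforceable on the fragments, so the decomposition is dependency-preserving.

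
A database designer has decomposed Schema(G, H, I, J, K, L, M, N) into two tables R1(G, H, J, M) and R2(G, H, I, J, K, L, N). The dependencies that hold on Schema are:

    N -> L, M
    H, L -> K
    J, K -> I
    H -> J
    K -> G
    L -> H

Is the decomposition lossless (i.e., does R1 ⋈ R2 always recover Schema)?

No

Common attributes: R1 ∩ R2 = {G, H, J}.
No dependency enlarges {G, H, J}, so (G, H, J)⁺ = {G, H, J}.
The closure contains neither all of R1 = {G, H, J, M} nor all of R2 = {G, H, I, J, K, L, N}, so the common attributes are not a superkey of either fragment. The join is lossy.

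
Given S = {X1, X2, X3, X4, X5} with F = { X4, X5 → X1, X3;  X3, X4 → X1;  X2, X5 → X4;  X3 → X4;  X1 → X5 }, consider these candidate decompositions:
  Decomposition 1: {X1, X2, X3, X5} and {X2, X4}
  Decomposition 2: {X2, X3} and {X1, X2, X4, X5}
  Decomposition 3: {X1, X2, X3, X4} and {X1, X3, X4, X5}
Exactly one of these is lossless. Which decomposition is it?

Decomposition 1: common = {X2}, closure = {X2} → lossy.
Decomposition 2: common = {X2}, closure = {X2} → lossy.
Decomposition 3: common = {X1, X3, X4}, closure = {X1, X3, X4, X5} → lossless.

Decomposition 3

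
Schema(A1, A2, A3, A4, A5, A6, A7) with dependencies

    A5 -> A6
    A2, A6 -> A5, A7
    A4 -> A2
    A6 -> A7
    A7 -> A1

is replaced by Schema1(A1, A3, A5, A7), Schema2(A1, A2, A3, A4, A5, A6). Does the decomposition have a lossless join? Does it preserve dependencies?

Lossless test: (A1, A3, A5)⁺ = {A1, A3, A5, A6, A7}, which contains all of one fragment — lossless.
Dependency preservation: the restricted closure of {A6} across the fragments never reaches {A7}, so A6 → A7 cannot be enforced without a join — not preserved.

lossless but not dependency-preserving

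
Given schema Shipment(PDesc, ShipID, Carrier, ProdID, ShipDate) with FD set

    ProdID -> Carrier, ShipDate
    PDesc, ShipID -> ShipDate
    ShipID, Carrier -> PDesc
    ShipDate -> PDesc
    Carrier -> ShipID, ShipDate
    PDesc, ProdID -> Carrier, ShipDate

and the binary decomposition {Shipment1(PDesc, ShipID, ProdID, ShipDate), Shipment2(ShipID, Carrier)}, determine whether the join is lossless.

No

Common attributes: Shipment1 ∩ Shipment2 = {ShipID}.
No dependency enlarges {ShipID}, so (ShipID)⁺ = {ShipID}.
The closure contains neither all of Shipment1 = {PDesc, ShipID, ProdID, ShipDate} nor all of Shipment2 = {ShipID, Carrier}, so the common attributes are not a superkey of either fragment. The join is lossy.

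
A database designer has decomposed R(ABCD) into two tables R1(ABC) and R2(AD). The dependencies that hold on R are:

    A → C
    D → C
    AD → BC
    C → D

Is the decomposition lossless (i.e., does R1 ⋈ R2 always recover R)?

Yes

Common attributes: R1 ∩ R2 = {A}.
Closure of {A}: A → C applies, adding C; C → D applies, adding D; AD → BC applies, adding B. So (A)⁺ = {ABCD}.
This closure contains every attribute of R1, so R1 ∩ R2 → R1. The join is lossless.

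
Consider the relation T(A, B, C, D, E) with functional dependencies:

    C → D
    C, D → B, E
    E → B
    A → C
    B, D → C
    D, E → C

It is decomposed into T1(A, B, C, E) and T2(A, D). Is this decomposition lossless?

Common attributes: T1 ∩ T2 = {A}.
Closure of {A}: A → C applies, adding C; C → D applies, adding D; C, D → B, E applies, adding B, E. So (A)⁺ = {A, B, C, D, E}.
This closure contains every attribute of T1, so T1 ∩ T2 → T1. The join is lossless.

Yes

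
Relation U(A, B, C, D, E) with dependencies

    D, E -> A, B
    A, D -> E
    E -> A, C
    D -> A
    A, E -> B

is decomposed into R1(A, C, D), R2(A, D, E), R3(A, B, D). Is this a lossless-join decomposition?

Chase test. Columns are A, B, C, D, E; row i has aⱼ where attribute j ∈ Ri, else bᵢⱼ.
Initial tableau (one row per fragment):
  row 1: a1 b12 a3 a4 b15
  row 2: a1 b22 b23 a4 a5
  row 3: a1 a2 b33 a4 b35
Rows 1 and 2 agree on A, D; apply A, D→E and equate their E entries.
Rows 1 and 3 agree on A, D; apply A, D→E and equate their E entries.
Rows 1 and 2 agree on E; apply E→A, C and equate their A, C entries.
Rows 1 and 3 agree on E; apply E→A, C and equate their A, C entries.
Rows 1 and 2 agree on A, E; apply A, E→B and equate their B entries.
Rows 1 and 3 agree on A, E; apply A, E→B and equate their B entries.
Row 1 is now all distinguished symbols — the join is lossless.

Yes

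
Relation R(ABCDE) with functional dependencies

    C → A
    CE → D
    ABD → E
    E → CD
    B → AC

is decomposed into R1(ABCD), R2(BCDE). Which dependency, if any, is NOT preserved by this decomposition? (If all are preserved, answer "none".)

none

C → A lies within R1.
CE → D lies within R2.
ABD → E: restricted closure across fragments reaches E.
E → CD lies within R2.
B → AC lies within R1.
Every dependency is enforceable on the fragments, so the decomposition is dependency-preserving.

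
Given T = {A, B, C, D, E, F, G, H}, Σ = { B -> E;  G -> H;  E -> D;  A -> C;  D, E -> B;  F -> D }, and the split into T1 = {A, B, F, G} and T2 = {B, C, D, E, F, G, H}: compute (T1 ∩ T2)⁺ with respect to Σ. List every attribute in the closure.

B, D, E, F, G, H

T1 ∩ T2 = {B, F, G}.
B → E applies, adding E
G → H applies, adding H
E → D applies, adding D
Closure: {B, D, E, F, G, H}.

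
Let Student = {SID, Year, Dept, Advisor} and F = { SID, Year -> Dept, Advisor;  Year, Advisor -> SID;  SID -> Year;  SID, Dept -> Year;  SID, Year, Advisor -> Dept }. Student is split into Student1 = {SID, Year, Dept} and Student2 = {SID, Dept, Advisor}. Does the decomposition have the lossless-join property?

Common attributes: Student1 ∩ Student2 = {SID, Dept}.
Closure of {SID, Dept}: SID → Year applies, adding Year; SID, Year → Dept, Advisor applies, adding Advisor. So (SID, Dept)⁺ = {SID, Year, Dept, Advisor}.
This closure contains every attribute of Student1, so Student1 ∩ Student2 → Student1. The join is lossless.

Yes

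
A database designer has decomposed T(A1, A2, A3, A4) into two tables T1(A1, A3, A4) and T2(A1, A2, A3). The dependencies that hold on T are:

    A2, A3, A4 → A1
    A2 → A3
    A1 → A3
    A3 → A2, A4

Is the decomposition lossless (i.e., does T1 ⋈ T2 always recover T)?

Yes

Common attributes: T1 ∩ T2 = {A1, A3}.
Closure of {A1, A3}: A3 → A2, A4 applies, adding A2, A4. So (A1, A3)⁺ = {A1, A2, A3, A4}.
This closure contains every attribute of T1, so T1 ∩ T2 → T1. The join is lossless.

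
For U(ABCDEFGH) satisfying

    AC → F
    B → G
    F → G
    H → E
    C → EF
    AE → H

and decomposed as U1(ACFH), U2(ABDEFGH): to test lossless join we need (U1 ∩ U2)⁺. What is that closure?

AEFGH

U1 ∩ U2 = {AFH}.
F → G applies, adding G
H → E applies, adding E
Closure: {AEFGH}.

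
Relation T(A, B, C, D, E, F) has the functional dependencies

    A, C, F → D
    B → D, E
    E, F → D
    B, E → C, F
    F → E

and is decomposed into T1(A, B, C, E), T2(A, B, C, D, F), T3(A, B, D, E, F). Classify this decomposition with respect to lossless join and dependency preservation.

Lossless test (chase): Rows 1 and 2 agree on B; apply B→D, E and equate their D, E entries. Rows 1 and 2 agree on B, E; apply B, E→C, F and equate their C, F entries. Rows 1 and 3 agree on B, E; apply B, E→C, F and equate their C, F entries. Row 1 is now all distinguished symbols — the join is lossless.
Dependency preservation: B, E → C, F is not contained in any single fragment, but the restricted closure of its left-hand side across the fragments still reaches the right-hand side; the remaining FDs each lie inside some fragment. All dependencies are preserved.

lossless and dependency-preserving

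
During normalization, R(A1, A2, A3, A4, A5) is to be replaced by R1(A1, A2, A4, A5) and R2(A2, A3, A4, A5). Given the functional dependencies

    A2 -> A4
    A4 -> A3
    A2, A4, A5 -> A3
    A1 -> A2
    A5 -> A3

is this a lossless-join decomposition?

Common attributes: R1 ∩ R2 = {A2, A4, A5}.
Closure of {A2, A4, A5}: A4 → A3 applies, adding A3. So (A2, A4, A5)⁺ = {A2, A3, A4, A5}.
This closure contains every attribute of R2, so R1 ∩ R2 → R2. The join is lossless.

Yes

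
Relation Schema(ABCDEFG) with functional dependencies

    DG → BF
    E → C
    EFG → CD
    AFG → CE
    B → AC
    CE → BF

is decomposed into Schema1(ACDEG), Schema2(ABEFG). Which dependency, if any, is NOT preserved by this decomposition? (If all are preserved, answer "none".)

B → AC

Check B → AC: no single fragment contains all of {ABC}, and the restricted closure of {B} across the fragments never reaches {AC}.
DG → BF is preserved.
E → C is preserved.
EFG → CD is preserved.
AFG → CE is preserved.
CE → BF is preserved.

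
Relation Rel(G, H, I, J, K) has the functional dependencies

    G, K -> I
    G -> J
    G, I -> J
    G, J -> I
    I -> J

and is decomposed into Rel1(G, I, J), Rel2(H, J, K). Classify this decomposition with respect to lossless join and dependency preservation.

Lossless test: (J)⁺ = {J}, which is a superkey of neither fragment — lossy.
Dependency preservation: G, K → I is not contained in any single fragment, but the restricted closure of its left-hand side across the fragments still reaches the right-hand side; the remaining FDs each lie inside some fragment. All dependencies are preserved.

lossy but dependency-preserving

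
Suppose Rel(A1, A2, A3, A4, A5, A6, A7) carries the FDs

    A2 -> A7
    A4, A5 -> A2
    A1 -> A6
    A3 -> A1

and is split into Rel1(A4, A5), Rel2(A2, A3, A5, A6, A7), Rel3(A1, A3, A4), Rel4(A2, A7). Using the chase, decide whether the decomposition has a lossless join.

Chase test. Columns are A1, A2, A3, A4, A5, A6, A7; row i has aⱼ where attribute j ∈ Reli, else bᵢⱼ.
Initial tableau (one row per fragment):
  row 1: b11 b12 b13 a4 a5 b16 b17
  row 2: b21 a2 a3 b24 a5 a6 a7
  row 3: a1 b32 a3 a4 b35 b36 b37
  row 4: b41 a2 b43 b44 b45 b46 a7
Rows 2 and 3 agree on A3; apply A3→A1 and equate their A1 entries.
Rows 2 and 3 agree on A1; apply A1→A6 and equate their A6 entries.
No row becomes fully distinguished — the join is lossy.

No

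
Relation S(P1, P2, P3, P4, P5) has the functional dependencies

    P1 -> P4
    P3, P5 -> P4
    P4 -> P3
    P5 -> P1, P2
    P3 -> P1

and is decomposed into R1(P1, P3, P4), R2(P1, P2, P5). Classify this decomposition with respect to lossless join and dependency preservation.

lossless and dependency-preserving

Lossless test: (P1)⁺ = {P1, P3, P4}, which contains all of one fragment — lossless.
Dependency preservation: P3, P5 → P4 is not contained in any single fragment, but the restricted closure of its left-hand side across the fragments still reaches the right-hand side; the remaining FDs each lie inside some fragment. All dependencies are preserved.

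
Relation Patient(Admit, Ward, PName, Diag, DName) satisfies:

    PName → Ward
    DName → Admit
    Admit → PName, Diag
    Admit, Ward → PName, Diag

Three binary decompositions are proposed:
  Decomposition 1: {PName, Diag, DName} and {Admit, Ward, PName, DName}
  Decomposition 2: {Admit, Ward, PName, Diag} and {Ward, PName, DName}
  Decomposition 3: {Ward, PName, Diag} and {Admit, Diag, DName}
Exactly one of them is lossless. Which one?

Decomposition 1: common = {PName, DName}, closure = {Admit, Ward, PName, Diag, DName} → lossless.
Decomposition 2: common = {Ward, PName}, closure = {Ward, PName} → lossy.
Decomposition 3: common = {Diag}, closure = {Diag} → lossy.

Decomposition 1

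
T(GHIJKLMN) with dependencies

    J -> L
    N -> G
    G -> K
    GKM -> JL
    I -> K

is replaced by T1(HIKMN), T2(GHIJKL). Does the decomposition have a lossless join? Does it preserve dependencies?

Lossless test: (HIK)⁺ = {HIK}, which is a superkey of neither fragment — lossy.
Dependency preservation: the restricted closure of {N} across the fragments never reaches {G}, so N → G cannot be enforced without a join — not preserved.

lossy and not dependency-preserving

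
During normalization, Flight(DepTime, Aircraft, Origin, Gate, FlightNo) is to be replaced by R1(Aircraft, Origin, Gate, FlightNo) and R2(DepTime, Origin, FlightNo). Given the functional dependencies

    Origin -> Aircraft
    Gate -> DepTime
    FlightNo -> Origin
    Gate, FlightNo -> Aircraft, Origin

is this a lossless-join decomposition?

No

Common attributes: R1 ∩ R2 = {Origin, FlightNo}.
Closure of {Origin, FlightNo}: Origin → Aircraft applies, adding Aircraft. So (Origin, FlightNo)⁺ = {Aircraft, Origin, FlightNo}.
The closure contains neither all of R1 = {Aircraft, Origin, Gate, FlightNo} nor all of R2 = {DepTime, Origin, FlightNo}, so the common attributes are not a superkey of either fragment. The join is lossy.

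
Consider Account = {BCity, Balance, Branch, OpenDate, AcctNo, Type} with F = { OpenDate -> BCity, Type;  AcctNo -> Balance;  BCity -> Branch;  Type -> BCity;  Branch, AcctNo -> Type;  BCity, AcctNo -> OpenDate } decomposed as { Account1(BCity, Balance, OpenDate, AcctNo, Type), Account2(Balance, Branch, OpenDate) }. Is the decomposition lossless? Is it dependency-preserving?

lossless but not dependency-preserving

Lossless test: (Balance, OpenDate)⁺ = {BCity, Balance, Branch, OpenDate, Type}, which contains all of one fragment — lossless.
Dependency preservation: the restricted closure of {BCity} across the fragments never reaches {Branch}, so BCity → Branch cannot be enforced without a join — not preserved.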